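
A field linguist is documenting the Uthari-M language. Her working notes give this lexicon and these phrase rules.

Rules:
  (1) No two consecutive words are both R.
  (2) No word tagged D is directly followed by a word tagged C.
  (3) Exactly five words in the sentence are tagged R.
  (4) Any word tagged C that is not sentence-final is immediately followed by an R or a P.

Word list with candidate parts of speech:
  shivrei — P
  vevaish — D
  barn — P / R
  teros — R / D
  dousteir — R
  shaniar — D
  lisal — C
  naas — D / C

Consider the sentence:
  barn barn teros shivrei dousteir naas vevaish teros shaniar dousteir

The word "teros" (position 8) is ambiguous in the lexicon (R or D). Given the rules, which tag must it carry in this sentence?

R

Candidates per position — 1:barn {P,R}; 2:barn {P,R}; 3:teros {R,D}; 4:shivrei {P}; 5:dousteir {R}; 6:naas {D,C}; 7:vevaish {D}; 8:teros {R,D}; 9:shaniar {D}; 10:dousteir {R}.
Word 6 cannot be C — rule 4 would then fail for every completion. It is D.
Position 8: the remaining choice is settled jointly with positions 1, 2, 3 — only R at position 8 is part of a tagging that satisfies every rule.
So the tagging must be: R P R P R D D R D R.
Checking: rule 1 ✓; rule 2 ✓; rule 3 ✓; rule 4 ✓.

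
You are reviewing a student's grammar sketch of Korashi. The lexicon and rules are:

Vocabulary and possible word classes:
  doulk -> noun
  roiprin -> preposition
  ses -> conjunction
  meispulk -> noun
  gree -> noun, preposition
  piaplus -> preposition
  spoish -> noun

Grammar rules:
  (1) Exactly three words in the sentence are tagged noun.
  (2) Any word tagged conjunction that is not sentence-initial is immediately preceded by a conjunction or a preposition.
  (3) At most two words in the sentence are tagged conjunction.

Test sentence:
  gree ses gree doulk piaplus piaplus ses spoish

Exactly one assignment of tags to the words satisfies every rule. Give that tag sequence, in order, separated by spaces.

Candidates per position — 1:gree {noun,preposition}; 2:ses {conjunction}; 3:gree {noun,preposition}; 4:doulk {noun}; 5:piaplus {preposition}; 6:piaplus {preposition}; 7:ses {conjunction}; 8:spoish {noun}.
Position 1: tagging it noun would leave rule 2 unsatisfiable, so it must be preposition.
Position 3: tagging it preposition would leave rule 1 unsatisfiable, so it must be noun.
The unique satisfying tagging is: preposition conjunction noun noun preposition preposition conjunction noun.
Rule-by-rule: rule 1 satisfied; rule 2 satisfied; rule 3 satisfied.

preposition conjunction noun noun preposition preposition conjunction noun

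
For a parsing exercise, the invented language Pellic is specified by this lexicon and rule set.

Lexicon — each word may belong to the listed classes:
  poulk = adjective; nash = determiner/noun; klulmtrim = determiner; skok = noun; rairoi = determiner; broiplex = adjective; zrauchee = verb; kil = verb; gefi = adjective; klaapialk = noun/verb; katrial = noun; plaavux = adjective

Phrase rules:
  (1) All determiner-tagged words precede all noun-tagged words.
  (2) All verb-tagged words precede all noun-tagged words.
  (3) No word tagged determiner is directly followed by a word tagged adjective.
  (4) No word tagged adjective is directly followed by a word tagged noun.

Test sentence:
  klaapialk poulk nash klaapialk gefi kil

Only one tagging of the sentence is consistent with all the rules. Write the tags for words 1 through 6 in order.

Candidates per position — 1:klaapialk {noun,verb}; 2:poulk {adjective}; 3:nash {determiner,noun}; 4:klaapialk {noun,verb}; 5:gefi {adjective}; 6:kil {verb}.
At position 1, choosing noun makes rule 2 impossible to satisfy; hence verb.
At position 3, choosing noun makes rule 2 impossible to satisfy; hence determiner.
At position 4, choosing noun makes rule 2 impossible to satisfy; hence verb.
So the tagging must be: verb adjective determiner verb adjective verb.
Verifying each rule — rule 1 ok; rule 2 ok; rule 3 ok; rule 4 ok.

verb adjective determiner verb adjective verb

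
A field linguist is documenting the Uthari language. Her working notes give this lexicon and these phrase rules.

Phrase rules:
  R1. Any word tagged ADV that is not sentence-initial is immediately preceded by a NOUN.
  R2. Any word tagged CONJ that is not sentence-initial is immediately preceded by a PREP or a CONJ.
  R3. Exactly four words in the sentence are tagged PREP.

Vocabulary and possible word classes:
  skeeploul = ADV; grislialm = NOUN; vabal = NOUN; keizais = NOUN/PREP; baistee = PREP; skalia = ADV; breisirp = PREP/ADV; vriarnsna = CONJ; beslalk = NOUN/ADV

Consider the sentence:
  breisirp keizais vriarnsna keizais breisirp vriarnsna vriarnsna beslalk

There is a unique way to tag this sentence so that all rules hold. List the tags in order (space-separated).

PREP PREP CONJ PREP PREP CONJ CONJ NOUN

Candidates per position — 1:breisirp {PREP,ADV}; 2:keizais {NOUN,PREP}; 3:vriarnsna {CONJ}; 4:keizais {NOUN,PREP}; 5:breisirp {PREP,ADV}; 6:vriarnsna {CONJ}; 7:vriarnsna {CONJ}; 8:beslalk {NOUN,ADV}.
Word 1 cannot be ADV — rule 3 would then fail for every completion. It is PREP.
Word 2 cannot be NOUN — rule 2 would then fail for every completion. It is PREP.
Word 4 cannot be NOUN — rule 3 would then fail for every completion. It is PREP.
Word 5 cannot be ADV — rule 1 would then fail for every completion. It is PREP.
Word 8 cannot be ADV — rule 1 would then fail for every completion. It is NOUN.
The only consistent sequence is: PREP PREP CONJ PREP PREP CONJ CONJ NOUN.
Verifying each rule — rule 1 ok; rule 2 ok; rule 3 ok.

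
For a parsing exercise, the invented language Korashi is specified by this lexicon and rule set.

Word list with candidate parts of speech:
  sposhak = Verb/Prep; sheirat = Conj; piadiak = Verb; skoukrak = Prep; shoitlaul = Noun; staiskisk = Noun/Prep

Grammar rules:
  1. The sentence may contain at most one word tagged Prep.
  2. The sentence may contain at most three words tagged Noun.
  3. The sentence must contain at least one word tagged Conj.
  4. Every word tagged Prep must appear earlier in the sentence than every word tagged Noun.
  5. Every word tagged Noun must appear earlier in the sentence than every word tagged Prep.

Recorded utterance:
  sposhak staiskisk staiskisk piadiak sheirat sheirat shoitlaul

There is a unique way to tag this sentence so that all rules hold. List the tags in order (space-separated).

Verb Noun Noun Verb Conj Conj Noun

Candidates per position — 1:sposhak {Verb,Prep}; 2:staiskisk {Noun,Prep}; 3:staiskisk {Noun,Prep}; 4:piadiak {Verb}; 5:sheirat {Conj}; 6:sheirat {Conj}; 7:shoitlaul {Noun}.
At position 1, choosing Prep makes rule 5 impossible to satisfy; hence Verb.
At position 2, choosing Prep makes rule 5 impossible to satisfy; hence Noun.
At position 3, choosing Prep makes rule 4 impossible to satisfy; hence Noun.
So the tagging must be: Verb Noun Noun Verb Conj Conj Noun.
Verifying each rule — rule 1 ✓; rule 2 ✓; rule 3 ✓; rule 4 ✓; rule 5 ✓.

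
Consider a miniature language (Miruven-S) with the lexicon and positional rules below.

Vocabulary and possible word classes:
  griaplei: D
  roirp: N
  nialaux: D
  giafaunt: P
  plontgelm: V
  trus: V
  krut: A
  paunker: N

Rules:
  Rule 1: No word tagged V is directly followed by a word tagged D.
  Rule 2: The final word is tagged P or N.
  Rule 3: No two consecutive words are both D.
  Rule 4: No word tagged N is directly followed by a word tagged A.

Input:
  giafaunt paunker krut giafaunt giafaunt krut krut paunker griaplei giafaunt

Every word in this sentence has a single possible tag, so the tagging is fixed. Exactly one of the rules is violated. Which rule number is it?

Fixed tagging: P N A P P A A N D P.
Applying the rules: R1 pass, R2 pass, R3 pass, R4 fail.
Only rule 4 fails.

4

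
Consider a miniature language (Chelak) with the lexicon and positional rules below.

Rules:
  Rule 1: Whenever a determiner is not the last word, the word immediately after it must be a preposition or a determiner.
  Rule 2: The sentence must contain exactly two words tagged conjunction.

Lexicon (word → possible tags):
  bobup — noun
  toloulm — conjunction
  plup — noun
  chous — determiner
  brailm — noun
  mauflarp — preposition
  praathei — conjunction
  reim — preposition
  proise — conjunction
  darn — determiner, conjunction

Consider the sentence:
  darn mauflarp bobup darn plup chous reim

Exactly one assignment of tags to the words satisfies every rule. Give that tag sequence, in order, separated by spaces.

conjunction preposition noun conjunction noun determiner preposition

Candidates per position — 1:darn {determiner,conjunction}; 2:mauflarp {preposition}; 3:bobup {noun}; 4:darn {determiner,conjunction}; 5:plup {noun}; 6:chous {determiner}; 7:reim {preposition}.
Position 1: determiner is ruled out by rule 2; that leaves conjunction.
Position 4: determiner is ruled out by rule 1; that leaves conjunction.
So the tagging must be: conjunction preposition noun conjunction noun determiner preposition.
Check: rule 1 ✓; rule 2 ✓.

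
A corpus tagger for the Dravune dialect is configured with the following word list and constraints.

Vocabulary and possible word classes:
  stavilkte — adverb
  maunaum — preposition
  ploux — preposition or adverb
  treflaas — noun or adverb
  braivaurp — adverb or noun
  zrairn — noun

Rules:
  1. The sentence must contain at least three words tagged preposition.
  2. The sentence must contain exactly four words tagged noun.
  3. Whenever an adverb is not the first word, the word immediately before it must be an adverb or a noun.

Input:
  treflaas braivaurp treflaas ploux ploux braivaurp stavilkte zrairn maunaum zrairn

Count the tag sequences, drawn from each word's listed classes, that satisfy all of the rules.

Candidates per position — 1:treflaas {noun,adverb}; 2:braivaurp {adverb,noun}; 3:treflaas {noun,adverb}; 4:ploux {preposition,adverb}; 5:ploux {preposition,adverb}; 6:braivaurp {adverb,noun}; 7:stavilkte {adverb}; 8:zrairn {noun}; 9:maunaum {preposition}; 10:zrairn {noun}.
There are 64 candidate sequences in total.
The sequences that satisfy every rule: noun adverb adverb preposition preposition noun adverb noun preposition noun; adverb adverb noun preposition preposition noun adverb noun preposition noun; adverb noun adverb preposition preposition noun adverb noun preposition noun.
Count = 3.

3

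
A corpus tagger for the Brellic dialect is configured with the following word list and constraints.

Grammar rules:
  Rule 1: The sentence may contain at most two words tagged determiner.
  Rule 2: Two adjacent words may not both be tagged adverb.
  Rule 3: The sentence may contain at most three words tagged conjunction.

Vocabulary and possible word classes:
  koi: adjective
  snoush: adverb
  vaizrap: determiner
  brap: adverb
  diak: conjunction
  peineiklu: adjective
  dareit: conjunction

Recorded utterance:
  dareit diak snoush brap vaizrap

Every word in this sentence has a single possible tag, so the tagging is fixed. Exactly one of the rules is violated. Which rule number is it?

2

Fixed tagging: conjunction conjunction adverb adverb determiner.
Applying the rules: R1 holds, R2 violated, R3 holds.
Only rule 2 fails.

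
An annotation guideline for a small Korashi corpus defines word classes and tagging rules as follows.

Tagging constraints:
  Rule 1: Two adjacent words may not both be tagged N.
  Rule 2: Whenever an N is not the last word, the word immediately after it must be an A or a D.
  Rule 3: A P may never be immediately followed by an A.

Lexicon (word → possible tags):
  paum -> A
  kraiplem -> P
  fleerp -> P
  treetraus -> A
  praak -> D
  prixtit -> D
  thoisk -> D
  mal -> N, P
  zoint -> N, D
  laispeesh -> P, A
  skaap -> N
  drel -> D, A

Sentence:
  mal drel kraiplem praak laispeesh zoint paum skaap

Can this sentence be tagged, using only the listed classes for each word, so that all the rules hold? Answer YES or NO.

Candidates per position — 1:mal {N,P}; 2:drel {D,A}; 3:kraiplem {P}; 4:praak {D}; 5:laispeesh {P,A}; 6:zoint {N,D}; 7:paum {A}; 8:skaap {N}.
One satisfying assignment: N A P D A N A N.
Checking: rule 1 ✓; rule 2 ✓; rule 3 ✓.

YES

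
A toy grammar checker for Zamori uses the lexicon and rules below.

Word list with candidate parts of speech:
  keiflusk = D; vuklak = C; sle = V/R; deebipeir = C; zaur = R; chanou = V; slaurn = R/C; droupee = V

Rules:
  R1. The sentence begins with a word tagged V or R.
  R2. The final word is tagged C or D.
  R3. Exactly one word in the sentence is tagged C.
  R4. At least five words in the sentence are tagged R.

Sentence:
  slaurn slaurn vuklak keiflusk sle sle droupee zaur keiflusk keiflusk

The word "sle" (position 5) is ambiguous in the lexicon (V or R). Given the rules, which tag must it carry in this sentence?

R

Candidates per position — 1:slaurn {R,C}; 2:slaurn {R,C}; 3:vuklak {C}; 4:keiflusk {D}; 5:sle {V,R}; 6:sle {V,R}; 7:droupee {V}; 8:zaur {R}; 9:keiflusk {D}; 10:keiflusk {D}.
At position 1, choosing C makes rule 1 impossible to satisfy; hence R.
At position 2, choosing C makes rule 3 impossible to satisfy; hence R.
At position 5, choosing V makes rule 4 impossible to satisfy; hence R.
At position 6, choosing V makes rule 4 impossible to satisfy; hence R.
That leaves exactly one tagging: R R C D R R V R D D.
Check: rule 1 satisfied; rule 2 satisfied; rule 3 satisfied; rule 4 satisfied.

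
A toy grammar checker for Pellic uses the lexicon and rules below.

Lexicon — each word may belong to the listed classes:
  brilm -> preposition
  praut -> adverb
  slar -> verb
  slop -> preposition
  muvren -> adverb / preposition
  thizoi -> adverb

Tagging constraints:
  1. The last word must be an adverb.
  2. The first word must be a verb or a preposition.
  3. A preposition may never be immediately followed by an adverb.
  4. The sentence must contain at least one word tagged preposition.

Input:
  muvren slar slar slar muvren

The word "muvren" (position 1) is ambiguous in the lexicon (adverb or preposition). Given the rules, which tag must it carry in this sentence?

preposition

Candidates per position — 1:muvren {adverb,preposition}; 2:slar {verb}; 3:slar {verb}; 4:slar {verb}; 5:muvren {adverb,preposition}.
If word 1 were adverb, no tagging could satisfy rule 2; so word 1 is preposition.
If word 5 were preposition, no tagging could satisfy rule 1; so word 5 is adverb.
The unique satisfying tagging is: preposition verb verb verb adverb.
Checking: rule 1 ok; rule 2 ok; rule 3 ok; rule 4 ok.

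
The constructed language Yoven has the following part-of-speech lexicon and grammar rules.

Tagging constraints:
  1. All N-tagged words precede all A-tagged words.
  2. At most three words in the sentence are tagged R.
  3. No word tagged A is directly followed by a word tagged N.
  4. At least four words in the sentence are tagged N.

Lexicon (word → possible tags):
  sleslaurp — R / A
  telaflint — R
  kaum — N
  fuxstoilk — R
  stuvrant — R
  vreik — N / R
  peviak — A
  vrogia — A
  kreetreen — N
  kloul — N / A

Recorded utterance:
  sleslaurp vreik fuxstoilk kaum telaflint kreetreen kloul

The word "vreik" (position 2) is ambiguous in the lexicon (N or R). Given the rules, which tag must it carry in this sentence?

Candidates per position — 1:sleslaurp {R,A}; 2:vreik {N,R}; 3:fuxstoilk {R}; 4:kaum {N}; 5:telaflint {R}; 6:kreetreen {N}; 7:kloul {N,A}.
Position 1: A is ruled out by rule 1; that leaves R.
Position 2: R is ruled out by rule 2; that leaves N.
Position 7: A is ruled out by rule 4; that leaves N.
The only consistent sequence is: R N R N R N N.
Checking: rule 1 satisfied; rule 2 satisfied; rule 3 satisfied; rule 4 satisfied.

N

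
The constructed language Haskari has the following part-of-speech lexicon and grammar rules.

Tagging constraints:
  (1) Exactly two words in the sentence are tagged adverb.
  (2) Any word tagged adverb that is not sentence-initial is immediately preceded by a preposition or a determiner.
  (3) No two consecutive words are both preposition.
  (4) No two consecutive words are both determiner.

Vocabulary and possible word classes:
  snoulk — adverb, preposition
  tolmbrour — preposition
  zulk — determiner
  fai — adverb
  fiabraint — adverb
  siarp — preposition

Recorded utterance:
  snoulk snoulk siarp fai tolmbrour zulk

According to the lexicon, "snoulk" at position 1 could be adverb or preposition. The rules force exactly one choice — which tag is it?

preposition

Candidates per position — 1:snoulk {adverb,preposition}; 2:snoulk {adverb,preposition}; 3:siarp {preposition}; 4:fai {adverb}; 5:tolmbrour {preposition}; 6:zulk {determiner}.
Position 2: preposition is ruled out by rule 3; that leaves adverb.
Position 1: adverb is ruled out by rule 1; that leaves preposition.
The only consistent sequence is: preposition adverb preposition adverb preposition determiner.
Check: rule 1 ok; rule 2 ok; rule 3 ok; rule 4 ok.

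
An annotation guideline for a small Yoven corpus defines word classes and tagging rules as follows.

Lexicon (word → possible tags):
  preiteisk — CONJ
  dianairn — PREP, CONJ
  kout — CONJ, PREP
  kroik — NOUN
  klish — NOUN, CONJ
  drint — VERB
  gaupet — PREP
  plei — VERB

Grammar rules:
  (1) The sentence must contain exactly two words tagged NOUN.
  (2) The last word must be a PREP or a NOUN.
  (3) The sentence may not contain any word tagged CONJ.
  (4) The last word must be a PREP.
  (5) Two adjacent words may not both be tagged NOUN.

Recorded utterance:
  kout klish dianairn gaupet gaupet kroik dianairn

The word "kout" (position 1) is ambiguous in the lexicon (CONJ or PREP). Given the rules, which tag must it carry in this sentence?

PREP

Candidates per position — 1:kout {CONJ,PREP}; 2:klish {NOUN,CONJ}; 3:dianairn {PREP,CONJ}; 4:gaupet {PREP}; 5:gaupet {PREP}; 6:kroik {NOUN}; 7:dianairn {PREP,CONJ}.
Position 1: CONJ is ruled out by rule 3; that leaves PREP.
Position 2: CONJ is ruled out by rule 1; that leaves NOUN.
Position 3: CONJ is ruled out by rule 3; that leaves PREP.
Position 7: CONJ is ruled out by rule 2; that leaves PREP.
The unique satisfying tagging is: PREP NOUN PREP PREP PREP NOUN PREP.
Rule-by-rule: rule 1 ok; rule 2 ok; rule 3 ok; rule 4 ok; rule 5 ok.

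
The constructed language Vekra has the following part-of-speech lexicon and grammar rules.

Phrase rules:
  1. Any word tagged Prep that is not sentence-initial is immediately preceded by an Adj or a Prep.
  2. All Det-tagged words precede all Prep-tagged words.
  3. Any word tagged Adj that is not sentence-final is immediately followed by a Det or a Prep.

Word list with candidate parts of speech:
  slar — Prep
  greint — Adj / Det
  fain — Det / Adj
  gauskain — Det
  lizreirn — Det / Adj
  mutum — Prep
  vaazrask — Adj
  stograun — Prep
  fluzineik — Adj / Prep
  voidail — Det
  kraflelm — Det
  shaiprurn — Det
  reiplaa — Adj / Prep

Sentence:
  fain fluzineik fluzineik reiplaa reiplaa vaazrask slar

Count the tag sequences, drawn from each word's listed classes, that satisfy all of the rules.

5

Candidates per position — 1:fain {Det,Adj}; 2:fluzineik {Adj,Prep}; 3:fluzineik {Adj,Prep}; 4:reiplaa {Adj,Prep}; 5:reiplaa {Adj,Prep}; 6:vaazrask {Adj}; 7:slar {Prep}.
There are 32 candidate sequences in total.
The sequences that satisfy every rule: Det Adj Prep Adj Prep Adj Prep; Det Adj Prep Prep Prep Adj Prep; Adj Prep Adj Prep Prep Adj Prep; Adj Prep Prep Adj Prep Adj Prep; Adj Prep Prep Prep Prep Adj Prep.
Count = 5.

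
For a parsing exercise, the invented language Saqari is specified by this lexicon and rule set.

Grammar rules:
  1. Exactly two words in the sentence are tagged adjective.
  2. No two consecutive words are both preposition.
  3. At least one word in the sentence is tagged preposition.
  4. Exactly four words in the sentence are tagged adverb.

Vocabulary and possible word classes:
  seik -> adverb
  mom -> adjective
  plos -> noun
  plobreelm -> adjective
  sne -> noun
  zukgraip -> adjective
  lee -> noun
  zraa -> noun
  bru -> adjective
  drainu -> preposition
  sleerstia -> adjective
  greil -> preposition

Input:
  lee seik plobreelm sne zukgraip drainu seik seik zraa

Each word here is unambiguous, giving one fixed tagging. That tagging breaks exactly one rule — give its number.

4

Fixed tagging: noun adverb adjective noun adjective preposition adverb adverb noun.
Applying the rules: R1 ✓, R2 ✓, R3 ✓, R4 ✗.
Only rule 4 fails.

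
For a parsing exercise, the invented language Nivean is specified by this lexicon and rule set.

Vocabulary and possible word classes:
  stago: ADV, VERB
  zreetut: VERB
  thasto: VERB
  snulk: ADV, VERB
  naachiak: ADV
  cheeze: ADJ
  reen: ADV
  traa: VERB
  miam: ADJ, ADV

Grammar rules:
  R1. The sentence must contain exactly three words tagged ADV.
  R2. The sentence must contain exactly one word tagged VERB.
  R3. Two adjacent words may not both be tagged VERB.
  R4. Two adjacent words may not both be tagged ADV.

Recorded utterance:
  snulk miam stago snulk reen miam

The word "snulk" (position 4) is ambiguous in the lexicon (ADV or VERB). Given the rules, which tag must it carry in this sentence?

VERB

Candidates per position — 1:snulk {ADV,VERB}; 2:miam {ADJ,ADV}; 3:stago {ADV,VERB}; 4:snulk {ADV,VERB}; 5:reen {ADV}; 6:miam {ADJ,ADV}.
Position 4: tagging it ADV would leave rule 4 unsatisfiable, so it must be VERB.
Position 6: tagging it ADV would leave rule 4 unsatisfiable, so it must be ADJ.
Position 1: tagging it VERB would leave rule 2 unsatisfiable, so it must be ADV.
Position 2: tagging it ADV would leave rule 4 unsatisfiable, so it must be ADJ.
Position 3: tagging it VERB would leave rule 1 unsatisfiable, so it must be ADV.
The unique satisfying tagging is: ADV ADJ ADV VERB ADV ADJ.
Rule-by-rule: rule 1 ok; rule 2 ok; rule 3 ok; rule 4 ok.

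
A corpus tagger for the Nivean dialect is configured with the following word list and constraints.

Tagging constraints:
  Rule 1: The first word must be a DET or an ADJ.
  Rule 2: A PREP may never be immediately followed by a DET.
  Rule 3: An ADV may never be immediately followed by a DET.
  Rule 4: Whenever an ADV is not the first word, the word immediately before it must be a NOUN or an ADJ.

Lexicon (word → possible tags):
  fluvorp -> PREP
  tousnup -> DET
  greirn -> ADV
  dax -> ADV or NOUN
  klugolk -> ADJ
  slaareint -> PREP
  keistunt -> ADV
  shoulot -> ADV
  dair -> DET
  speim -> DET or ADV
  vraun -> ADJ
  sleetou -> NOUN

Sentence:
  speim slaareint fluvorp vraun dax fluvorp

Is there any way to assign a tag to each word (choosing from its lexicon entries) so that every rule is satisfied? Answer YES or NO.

Candidates per position — 1:speim {DET,ADV}; 2:slaareint {PREP}; 3:fluvorp {PREP}; 4:vraun {ADJ}; 5:dax {ADV,NOUN}; 6:fluvorp {PREP}.
One satisfying assignment: DET PREP PREP ADJ NOUN PREP.
Rule-by-rule: rule 1 ok; rule 2 ok; rule 3 ok; rule 4 ok.

YES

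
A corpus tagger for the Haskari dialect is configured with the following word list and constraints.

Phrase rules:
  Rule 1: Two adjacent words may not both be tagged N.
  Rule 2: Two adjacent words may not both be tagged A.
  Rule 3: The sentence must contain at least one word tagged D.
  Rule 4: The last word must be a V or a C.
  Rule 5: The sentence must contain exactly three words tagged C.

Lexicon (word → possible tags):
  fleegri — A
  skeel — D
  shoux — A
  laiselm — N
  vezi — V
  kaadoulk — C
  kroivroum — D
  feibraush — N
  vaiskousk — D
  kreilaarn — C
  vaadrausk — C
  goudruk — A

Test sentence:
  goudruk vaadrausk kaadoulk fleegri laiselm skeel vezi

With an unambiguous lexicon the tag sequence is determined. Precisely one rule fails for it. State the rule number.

5

Fixed tagging: A C C A N D V.
Checking each rule: R1 holds, R2 holds, R3 holds, R4 holds, R5 violated.
Only rule 5 fails.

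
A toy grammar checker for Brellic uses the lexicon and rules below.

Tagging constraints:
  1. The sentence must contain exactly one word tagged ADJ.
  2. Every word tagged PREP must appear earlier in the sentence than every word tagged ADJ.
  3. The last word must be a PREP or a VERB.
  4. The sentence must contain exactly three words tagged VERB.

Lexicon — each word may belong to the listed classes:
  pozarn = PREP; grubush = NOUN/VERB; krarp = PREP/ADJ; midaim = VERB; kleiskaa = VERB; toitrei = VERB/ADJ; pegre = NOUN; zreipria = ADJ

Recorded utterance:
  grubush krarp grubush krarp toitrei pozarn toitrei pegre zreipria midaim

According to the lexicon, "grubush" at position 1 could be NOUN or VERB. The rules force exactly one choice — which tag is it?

NOUN

Candidates per position — 1:grubush {NOUN,VERB}; 2:krarp {PREP,ADJ}; 3:grubush {NOUN,VERB}; 4:krarp {PREP,ADJ}; 5:toitrei {VERB,ADJ}; 6:pozarn {PREP}; 7:toitrei {VERB,ADJ}; 8:pegre {NOUN}; 9:zreipria {ADJ}; 10:midaim {VERB}.
Position 2: ADJ is ruled out by rule 1; that leaves PREP.
Position 4: ADJ is ruled out by rule 1; that leaves PREP.
Position 5: ADJ is ruled out by rule 1; that leaves VERB.
Position 7: ADJ is ruled out by rule 1; that leaves VERB.
Position 1: VERB is ruled out by rule 4; that leaves NOUN.
Position 3: VERB is ruled out by rule 4; that leaves NOUN.
That leaves exactly one tagging: NOUN PREP NOUN PREP VERB PREP VERB NOUN ADJ VERB.
Check: rule 1 ok; rule 2 ok; rule 3 ok; rule 4 ok.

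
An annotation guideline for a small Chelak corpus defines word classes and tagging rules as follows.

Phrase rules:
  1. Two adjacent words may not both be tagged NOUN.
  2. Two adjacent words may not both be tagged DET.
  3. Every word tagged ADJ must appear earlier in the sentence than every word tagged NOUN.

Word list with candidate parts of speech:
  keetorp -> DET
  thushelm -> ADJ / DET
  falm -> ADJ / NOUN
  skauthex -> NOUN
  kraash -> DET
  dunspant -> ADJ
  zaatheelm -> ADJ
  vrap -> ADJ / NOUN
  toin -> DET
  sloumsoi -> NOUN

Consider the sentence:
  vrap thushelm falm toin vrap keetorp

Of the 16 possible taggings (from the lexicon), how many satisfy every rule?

Candidates per position — 1:vrap {ADJ,NOUN}; 2:thushelm {ADJ,DET}; 3:falm {ADJ,NOUN}; 4:toin {DET}; 5:vrap {ADJ,NOUN}; 6:keetorp {DET}.
There are 16 candidate sequences in total.
Checking each against the rules leaves 7 sequences.
Count = 7.

7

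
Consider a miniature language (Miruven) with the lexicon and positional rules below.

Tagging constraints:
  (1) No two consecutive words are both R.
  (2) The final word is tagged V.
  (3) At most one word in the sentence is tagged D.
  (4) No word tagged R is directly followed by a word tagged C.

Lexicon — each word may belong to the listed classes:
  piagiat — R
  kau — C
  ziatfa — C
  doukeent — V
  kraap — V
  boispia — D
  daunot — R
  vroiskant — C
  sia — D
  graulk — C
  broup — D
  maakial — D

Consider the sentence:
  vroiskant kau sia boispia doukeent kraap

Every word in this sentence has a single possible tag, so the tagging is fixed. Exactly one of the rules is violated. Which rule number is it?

Fixed tagging: C C D D V V.
Checking each rule: R1 holds, R2 holds, R3 violated, R4 holds.
Only rule 3 fails.

3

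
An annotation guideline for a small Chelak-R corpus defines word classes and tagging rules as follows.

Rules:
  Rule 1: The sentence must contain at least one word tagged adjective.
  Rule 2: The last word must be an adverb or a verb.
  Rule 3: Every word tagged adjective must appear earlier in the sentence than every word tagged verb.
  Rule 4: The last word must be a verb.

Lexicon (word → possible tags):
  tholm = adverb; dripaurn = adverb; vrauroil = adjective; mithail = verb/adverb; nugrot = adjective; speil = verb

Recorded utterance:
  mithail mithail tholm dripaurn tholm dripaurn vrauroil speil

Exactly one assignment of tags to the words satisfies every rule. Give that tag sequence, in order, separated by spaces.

adverb adverb adverb adverb adverb adverb adjective verb

Candidates per position — 1:mithail {verb,adverb}; 2:mithail {verb,adverb}; 3:tholm {adverb}; 4:dripaurn {adverb}; 5:tholm {adverb}; 6:dripaurn {adverb}; 7:vrauroil {adjective}; 8:speil {verb}.
Position 1: tagging it verb would leave rule 3 unsatisfiable, so it must be adverb.
Position 2: tagging it verb would leave rule 3 unsatisfiable, so it must be adverb.
The unique satisfying tagging is: adverb adverb adverb adverb adverb adverb adjective verb.
Rule-by-rule: rule 1 ok; rule 2 ok; rule 3 ok; rule 4 ok.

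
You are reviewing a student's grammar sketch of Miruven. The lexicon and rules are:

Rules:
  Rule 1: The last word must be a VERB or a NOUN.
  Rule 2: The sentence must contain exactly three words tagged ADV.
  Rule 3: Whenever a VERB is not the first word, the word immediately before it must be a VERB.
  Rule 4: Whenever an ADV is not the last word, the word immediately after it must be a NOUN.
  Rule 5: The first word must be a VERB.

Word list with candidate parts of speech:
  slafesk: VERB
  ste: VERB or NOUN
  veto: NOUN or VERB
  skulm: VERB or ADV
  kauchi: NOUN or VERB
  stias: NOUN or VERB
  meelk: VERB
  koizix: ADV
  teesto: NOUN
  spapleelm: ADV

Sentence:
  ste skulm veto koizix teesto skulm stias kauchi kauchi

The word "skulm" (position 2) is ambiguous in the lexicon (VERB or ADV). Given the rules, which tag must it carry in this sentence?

ADV

Candidates per position — 1:ste {VERB,NOUN}; 2:skulm {VERB,ADV}; 3:veto {NOUN,VERB}; 4:koizix {ADV}; 5:teesto {NOUN}; 6:skulm {VERB,ADV}; 7:stias {NOUN,VERB}; 8:kauchi {NOUN,VERB}; 9:kauchi {NOUN,VERB}.
Word 1 cannot be NOUN — rule 5 would then fail for every completion. It is VERB.
Word 2 cannot be VERB — rule 2 would then fail for every completion. It is ADV.
Word 3 cannot be VERB — rule 3 would then fail for every completion. It is NOUN.
Word 6 cannot be VERB — rule 2 would then fail for every completion. It is ADV.
Word 7 cannot be VERB — rule 3 would then fail for every completion. It is NOUN.
Word 8 cannot be VERB — rule 3 would then fail for every completion. It is NOUN.
Word 9 cannot be VERB — rule 3 would then fail for every completion. It is NOUN.
So the tagging must be: VERB ADV NOUN ADV NOUN ADV NOUN NOUN NOUN.
Verifying each rule — rule 1 ✓; rule 2 ✓; rule 3 ✓; rule 4 ✓; rule 5 ✓.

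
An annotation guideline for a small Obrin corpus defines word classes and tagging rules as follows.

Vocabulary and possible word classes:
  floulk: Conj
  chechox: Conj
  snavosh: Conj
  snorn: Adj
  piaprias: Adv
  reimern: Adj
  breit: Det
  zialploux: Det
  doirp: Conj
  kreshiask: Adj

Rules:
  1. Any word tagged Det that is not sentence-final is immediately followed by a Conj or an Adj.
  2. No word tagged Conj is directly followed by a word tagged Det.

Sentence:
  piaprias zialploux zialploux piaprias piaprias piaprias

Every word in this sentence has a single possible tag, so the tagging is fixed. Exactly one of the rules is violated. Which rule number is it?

Fixed tagging: Adv Det Det Adv Adv Adv.
Applying the rules: R1 violated, R2 holds.
Only rule 1 fails.

1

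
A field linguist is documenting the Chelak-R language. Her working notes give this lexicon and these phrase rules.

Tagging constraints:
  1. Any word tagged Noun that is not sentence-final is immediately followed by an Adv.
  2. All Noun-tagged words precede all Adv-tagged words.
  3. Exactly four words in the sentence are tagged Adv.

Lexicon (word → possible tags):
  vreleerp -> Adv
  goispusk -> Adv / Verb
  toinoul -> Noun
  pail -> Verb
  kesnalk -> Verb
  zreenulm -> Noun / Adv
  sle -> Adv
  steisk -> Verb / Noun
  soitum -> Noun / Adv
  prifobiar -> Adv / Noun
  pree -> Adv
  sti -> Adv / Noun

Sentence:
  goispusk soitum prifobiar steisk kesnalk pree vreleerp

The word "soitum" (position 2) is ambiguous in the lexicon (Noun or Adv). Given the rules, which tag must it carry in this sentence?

Candidates per position — 1:goispusk {Adv,Verb}; 2:soitum {Noun,Adv}; 3:prifobiar {Adv,Noun}; 4:steisk {Verb,Noun}; 5:kesnalk {Verb}; 6:pree {Adv}; 7:vreleerp {Adv}.
If word 3 were Noun, no tagging could satisfy rule 1; so word 3 is Adv.
If word 4 were Noun, no tagging could satisfy rule 1; so word 4 is Verb.
Position 2: the remaining choice is settled jointly with positions 1 — only Adv at position 2 is part of a tagging that satisfies every rule.
That leaves exactly one tagging: Verb Adv Adv Verb Verb Adv Adv.
Checking: rule 1 holds; rule 2 holds; rule 3 holds.

Adv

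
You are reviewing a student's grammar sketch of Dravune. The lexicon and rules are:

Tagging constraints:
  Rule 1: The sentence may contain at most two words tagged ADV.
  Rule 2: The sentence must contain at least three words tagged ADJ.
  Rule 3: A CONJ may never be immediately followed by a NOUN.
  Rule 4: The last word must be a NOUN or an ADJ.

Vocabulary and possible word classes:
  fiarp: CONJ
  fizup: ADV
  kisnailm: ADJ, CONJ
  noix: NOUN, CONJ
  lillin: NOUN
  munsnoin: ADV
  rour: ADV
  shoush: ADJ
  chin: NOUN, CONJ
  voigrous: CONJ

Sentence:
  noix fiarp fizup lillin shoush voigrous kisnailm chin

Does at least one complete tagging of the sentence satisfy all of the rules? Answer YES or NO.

NO

Candidates per position — 1:noix {NOUN,CONJ}; 2:fiarp {CONJ}; 3:fizup {ADV}; 4:lillin {NOUN}; 5:shoush {ADJ}; 6:voigrous {CONJ}; 7:kisnailm {ADJ,CONJ}; 8:chin {NOUN,CONJ}.
Rule 2 cannot be satisfied by any choice of tags from the lexicon.
So there is no consistent tagging.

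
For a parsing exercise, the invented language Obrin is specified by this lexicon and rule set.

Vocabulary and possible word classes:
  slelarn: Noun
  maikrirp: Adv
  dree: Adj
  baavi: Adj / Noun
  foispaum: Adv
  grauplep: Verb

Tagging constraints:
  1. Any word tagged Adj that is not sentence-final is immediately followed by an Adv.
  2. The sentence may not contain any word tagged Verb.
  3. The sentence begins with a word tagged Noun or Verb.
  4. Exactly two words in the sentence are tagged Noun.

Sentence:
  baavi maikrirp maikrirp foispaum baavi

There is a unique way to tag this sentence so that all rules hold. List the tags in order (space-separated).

Candidates per position — 1:baavi {Adj,Noun}; 2:maikrirp {Adv}; 3:maikrirp {Adv}; 4:foispaum {Adv}; 5:baavi {Adj,Noun}.
Word 1 cannot be Adj — rule 3 would then fail for every completion. It is Noun.
Word 5 cannot be Adj — rule 4 would then fail for every completion. It is Noun.
The unique satisfying tagging is: Noun Adv Adv Adv Noun.
Checking: rule 1 ok; rule 2 ok; rule 3 ok; rule 4 ok.

Noun Adv Adv Adv Noun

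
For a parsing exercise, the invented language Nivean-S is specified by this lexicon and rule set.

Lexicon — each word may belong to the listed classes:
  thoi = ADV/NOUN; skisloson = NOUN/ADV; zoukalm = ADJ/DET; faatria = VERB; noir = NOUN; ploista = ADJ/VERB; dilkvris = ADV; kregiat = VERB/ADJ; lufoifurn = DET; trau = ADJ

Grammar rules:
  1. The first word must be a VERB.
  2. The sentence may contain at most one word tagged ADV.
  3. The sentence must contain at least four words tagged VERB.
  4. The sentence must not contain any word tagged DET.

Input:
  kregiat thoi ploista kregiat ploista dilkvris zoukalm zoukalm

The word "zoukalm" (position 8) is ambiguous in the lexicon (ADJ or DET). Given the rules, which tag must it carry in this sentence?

ADJ

Candidates per position — 1:kregiat {VERB,ADJ}; 2:thoi {ADV,NOUN}; 3:ploista {ADJ,VERB}; 4:kregiat {VERB,ADJ}; 5:ploista {ADJ,VERB}; 6:dilkvris {ADV}; 7:zoukalm {ADJ,DET}; 8:zoukalm {ADJ,DET}.
If word 1 were ADJ, no tagging could satisfy rule 1; so word 1 is VERB.
If word 2 were ADV, no tagging could satisfy rule 2; so word 2 is NOUN.
If word 3 were ADJ, no tagging could satisfy rule 3; so word 3 is VERB.
If word 4 were ADJ, no tagging could satisfy rule 3; so word 4 is VERB.
If word 5 were ADJ, no tagging could satisfy rule 3; so word 5 is VERB.
If word 7 were DET, no tagging could satisfy rule 4; so word 7 is ADJ.
If word 8 were DET, no tagging could satisfy rule 4; so word 8 is ADJ.
The only consistent sequence is: VERB NOUN VERB VERB VERB ADV ADJ ADJ.
Rule-by-rule: rule 1 holds; rule 2 holds; rule 3 holds; rule 4 holds.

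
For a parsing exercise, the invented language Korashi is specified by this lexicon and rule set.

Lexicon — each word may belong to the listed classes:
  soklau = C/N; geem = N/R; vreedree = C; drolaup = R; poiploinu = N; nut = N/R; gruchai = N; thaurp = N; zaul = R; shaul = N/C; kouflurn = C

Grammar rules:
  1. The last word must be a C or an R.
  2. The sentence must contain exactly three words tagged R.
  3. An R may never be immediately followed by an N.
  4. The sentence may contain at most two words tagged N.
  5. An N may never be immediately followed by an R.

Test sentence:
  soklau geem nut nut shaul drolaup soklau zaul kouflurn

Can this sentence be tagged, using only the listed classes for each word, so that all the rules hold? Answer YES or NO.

Candidates per position — 1:soklau {C,N}; 2:geem {N,R}; 3:nut {N,R}; 4:nut {N,R}; 5:shaul {N,C}; 6:drolaup {R}; 7:soklau {C,N}; 8:zaul {R}; 9:kouflurn {C}.
Every candidate sequence violates at least one rule; no consistent tagging exists.

NO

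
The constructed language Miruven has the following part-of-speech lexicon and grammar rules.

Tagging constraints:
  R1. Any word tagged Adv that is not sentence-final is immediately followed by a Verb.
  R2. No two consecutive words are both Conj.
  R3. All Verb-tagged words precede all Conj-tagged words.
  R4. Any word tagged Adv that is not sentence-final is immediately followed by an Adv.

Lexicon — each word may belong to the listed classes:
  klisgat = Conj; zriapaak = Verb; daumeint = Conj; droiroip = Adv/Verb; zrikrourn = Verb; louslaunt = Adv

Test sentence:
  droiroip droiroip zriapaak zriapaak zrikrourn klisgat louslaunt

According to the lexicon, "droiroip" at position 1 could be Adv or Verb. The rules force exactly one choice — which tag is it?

Candidates per position — 1:droiroip {Adv,Verb}; 2:droiroip {Adv,Verb}; 3:zriapaak {Verb}; 4:zriapaak {Verb}; 5:zrikrourn {Verb}; 6:klisgat {Conj}; 7:louslaunt {Adv}.
If word 1 were Adv, no tagging could satisfy rule 4; so word 1 is Verb.
If word 2 were Adv, no tagging could satisfy rule 4; so word 2 is Verb.
The unique satisfying tagging is: Verb Verb Verb Verb Verb Conj Adv.
Check: rule 1 satisfied; rule 2 satisfied; rule 3 satisfied; rule 4 satisfied.

Verb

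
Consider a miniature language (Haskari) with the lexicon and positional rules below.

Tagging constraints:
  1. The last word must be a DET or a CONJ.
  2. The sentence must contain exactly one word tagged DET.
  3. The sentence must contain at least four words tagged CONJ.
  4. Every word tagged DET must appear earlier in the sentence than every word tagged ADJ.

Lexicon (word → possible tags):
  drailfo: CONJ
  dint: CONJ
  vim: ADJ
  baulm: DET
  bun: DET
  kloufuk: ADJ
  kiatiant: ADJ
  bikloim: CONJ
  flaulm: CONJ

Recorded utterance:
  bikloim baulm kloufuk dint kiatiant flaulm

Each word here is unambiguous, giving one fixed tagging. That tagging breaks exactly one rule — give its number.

3

Fixed tagging: CONJ DET ADJ CONJ ADJ CONJ.
Checking each rule: R1 ok, R2 ok, R3 fails, R4 ok.
Only rule 3 fails.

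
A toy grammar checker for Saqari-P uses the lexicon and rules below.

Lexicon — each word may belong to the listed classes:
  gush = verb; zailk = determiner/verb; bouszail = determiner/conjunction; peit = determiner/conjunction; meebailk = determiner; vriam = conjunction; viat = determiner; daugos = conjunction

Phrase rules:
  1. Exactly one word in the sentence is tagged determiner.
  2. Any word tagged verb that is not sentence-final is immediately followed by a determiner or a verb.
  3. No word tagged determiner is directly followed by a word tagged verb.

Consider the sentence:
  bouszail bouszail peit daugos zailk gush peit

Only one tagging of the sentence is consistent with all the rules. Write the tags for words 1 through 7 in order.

conjunction conjunction conjunction conjunction verb verb determiner

Candidates per position — 1:bouszail {determiner,conjunction}; 2:bouszail {determiner,conjunction}; 3:peit {determiner,conjunction}; 4:daugos {conjunction}; 5:zailk {determiner,verb}; 6:gush {verb}; 7:peit {determiner,conjunction}.
Word 5 cannot be determiner — rule 3 would then fail for every completion. It is verb.
Word 7 cannot be conjunction — rule 2 would then fail for every completion. It is determiner.
Word 1 cannot be determiner — rule 1 would then fail for every completion. It is conjunction.
Word 2 cannot be determiner — rule 1 would then fail for every completion. It is conjunction.
Word 3 cannot be determiner — rule 1 would then fail for every completion. It is conjunction.
The unique satisfying tagging is: conjunction conjunction conjunction conjunction verb verb determiner.
Check: rule 1 ok; rule 2 ok; rule 3 ok.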